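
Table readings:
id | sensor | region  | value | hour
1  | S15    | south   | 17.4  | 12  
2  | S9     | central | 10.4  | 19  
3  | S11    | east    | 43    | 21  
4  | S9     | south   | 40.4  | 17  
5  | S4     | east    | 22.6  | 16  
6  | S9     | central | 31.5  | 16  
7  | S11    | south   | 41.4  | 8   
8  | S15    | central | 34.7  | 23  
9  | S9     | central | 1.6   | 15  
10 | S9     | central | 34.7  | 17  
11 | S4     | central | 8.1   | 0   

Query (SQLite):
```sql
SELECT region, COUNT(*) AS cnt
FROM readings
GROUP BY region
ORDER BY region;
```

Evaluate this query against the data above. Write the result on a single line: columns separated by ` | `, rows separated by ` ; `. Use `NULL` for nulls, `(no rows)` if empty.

central | 6 ; east | 2 ; south | 3

Partition readings by region; compute COUNT(*) within each group.
  central: ids {2, 6, 8, 9, 10, 11} → COUNT(*)=6
  east: ids {3, 5} → COUNT(*)=2
  south: ids {1, 4, 7} → COUNT(*)=3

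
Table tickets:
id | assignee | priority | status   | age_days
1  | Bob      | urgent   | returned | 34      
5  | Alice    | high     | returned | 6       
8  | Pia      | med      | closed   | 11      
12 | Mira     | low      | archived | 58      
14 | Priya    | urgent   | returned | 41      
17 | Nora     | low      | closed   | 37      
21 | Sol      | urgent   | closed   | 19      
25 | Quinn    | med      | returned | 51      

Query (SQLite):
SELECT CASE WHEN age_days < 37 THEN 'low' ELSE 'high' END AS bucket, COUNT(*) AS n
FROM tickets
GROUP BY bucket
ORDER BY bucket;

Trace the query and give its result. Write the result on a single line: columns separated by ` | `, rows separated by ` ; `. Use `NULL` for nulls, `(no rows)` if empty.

high | 4 ; low | 4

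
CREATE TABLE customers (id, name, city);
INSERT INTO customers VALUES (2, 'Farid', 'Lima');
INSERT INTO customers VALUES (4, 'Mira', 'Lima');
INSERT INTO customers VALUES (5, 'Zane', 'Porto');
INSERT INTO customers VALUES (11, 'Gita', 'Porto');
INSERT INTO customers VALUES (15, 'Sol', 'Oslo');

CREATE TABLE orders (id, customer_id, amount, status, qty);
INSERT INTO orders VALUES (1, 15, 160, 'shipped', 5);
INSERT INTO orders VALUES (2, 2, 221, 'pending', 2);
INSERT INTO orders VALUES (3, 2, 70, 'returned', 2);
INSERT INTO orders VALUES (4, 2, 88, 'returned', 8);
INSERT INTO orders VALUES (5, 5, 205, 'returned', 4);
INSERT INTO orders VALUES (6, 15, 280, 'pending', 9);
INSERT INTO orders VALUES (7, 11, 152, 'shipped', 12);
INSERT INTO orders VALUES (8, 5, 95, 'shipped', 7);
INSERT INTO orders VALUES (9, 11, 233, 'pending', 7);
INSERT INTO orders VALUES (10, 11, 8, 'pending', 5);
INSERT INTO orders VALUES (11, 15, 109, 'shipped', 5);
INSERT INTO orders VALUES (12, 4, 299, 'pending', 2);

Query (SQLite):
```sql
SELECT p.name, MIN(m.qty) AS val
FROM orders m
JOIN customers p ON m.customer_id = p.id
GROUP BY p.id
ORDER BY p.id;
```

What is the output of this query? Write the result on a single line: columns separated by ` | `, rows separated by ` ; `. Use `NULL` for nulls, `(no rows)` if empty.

Farid | 2 ; Mira | 2 ; Zane | 4 ; Gita | 5 ; Sol | 5

Join each orders row to its customers via customer_id.
Group joined rows by customers.id; compute MIN(m.qty) per group.
  2: ids {2, 3, 4} → MIN(m.qty)=2
  4: ids {12} → MIN(m.qty)=2
  5: ids {5, 8} → MIN(m.qty)=4
  11: ids {7, 9, 10} → MIN(m.qty)=5
  15: ids {1, 6, 11} → MIN(m.qty)=5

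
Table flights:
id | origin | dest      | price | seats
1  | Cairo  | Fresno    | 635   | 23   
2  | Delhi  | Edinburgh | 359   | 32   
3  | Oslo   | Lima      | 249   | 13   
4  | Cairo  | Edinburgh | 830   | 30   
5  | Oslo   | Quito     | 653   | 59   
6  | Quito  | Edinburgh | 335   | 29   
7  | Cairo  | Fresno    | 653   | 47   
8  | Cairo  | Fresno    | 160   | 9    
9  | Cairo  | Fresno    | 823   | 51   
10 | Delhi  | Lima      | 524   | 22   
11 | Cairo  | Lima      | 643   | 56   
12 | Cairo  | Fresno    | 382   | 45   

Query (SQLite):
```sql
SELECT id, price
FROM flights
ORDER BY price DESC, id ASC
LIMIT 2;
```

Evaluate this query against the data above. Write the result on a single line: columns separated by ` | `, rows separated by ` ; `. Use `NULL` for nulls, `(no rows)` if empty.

4 | 830 ; 9 | 823

Sort by price desc, tiebreak id asc: (830, id=4), (823, id=9), (653, id=5), (653, id=7), (643, id=11) …. Take first 2.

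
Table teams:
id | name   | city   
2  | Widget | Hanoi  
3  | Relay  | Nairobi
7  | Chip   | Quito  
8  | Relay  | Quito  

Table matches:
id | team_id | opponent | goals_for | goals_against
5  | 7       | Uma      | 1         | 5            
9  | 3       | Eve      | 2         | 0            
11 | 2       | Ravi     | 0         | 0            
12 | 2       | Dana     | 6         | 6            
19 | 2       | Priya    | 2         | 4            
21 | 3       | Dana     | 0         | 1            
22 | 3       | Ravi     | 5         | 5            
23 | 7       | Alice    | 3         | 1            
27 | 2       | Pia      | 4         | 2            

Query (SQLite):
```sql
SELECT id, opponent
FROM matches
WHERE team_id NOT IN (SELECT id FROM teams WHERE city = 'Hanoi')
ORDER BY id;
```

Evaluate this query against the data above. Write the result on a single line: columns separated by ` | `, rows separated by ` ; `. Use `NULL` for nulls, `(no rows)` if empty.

Inner query: teams.id where city = 'Hanoi'.
Outer: keep matches rows whose team_id is not in that set.
Inner query → {2}

5 | Uma ; 9 | Eve ; 21 | Dana ; 22 | Ravi ; 23 | Alice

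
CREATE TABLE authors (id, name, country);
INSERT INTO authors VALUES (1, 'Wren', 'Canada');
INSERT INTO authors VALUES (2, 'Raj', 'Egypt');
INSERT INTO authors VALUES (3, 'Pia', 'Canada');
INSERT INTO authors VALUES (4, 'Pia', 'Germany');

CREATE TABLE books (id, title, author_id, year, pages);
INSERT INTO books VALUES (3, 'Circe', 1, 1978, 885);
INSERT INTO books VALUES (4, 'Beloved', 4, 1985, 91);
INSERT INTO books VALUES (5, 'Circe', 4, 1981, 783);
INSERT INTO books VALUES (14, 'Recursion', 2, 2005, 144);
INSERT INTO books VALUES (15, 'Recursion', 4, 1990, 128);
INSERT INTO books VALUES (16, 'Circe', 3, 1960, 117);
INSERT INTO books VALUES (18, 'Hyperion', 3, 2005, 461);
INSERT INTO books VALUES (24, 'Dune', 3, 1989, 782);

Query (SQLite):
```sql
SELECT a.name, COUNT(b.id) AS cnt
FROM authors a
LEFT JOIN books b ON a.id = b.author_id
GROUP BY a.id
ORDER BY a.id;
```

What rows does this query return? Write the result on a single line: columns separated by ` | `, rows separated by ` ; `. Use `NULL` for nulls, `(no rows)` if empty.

LEFT JOIN keeps every authors row; unmatched ones get NULL for books columns.
Group by authors.id and compute COUNT(b.id). COUNT(col) of an all-NULL group is 0.
  1: ids {3} → COUNT(b.id)=1
  2: ids {14} → COUNT(b.id)=1
  3: ids {16, 18, 24} → COUNT(b.id)=3
  4: ids {4, 5, 15} → COUNT(b.id)=3

Wren | 1 ; Raj | 1 ; Pia | 3 ; Pia | 3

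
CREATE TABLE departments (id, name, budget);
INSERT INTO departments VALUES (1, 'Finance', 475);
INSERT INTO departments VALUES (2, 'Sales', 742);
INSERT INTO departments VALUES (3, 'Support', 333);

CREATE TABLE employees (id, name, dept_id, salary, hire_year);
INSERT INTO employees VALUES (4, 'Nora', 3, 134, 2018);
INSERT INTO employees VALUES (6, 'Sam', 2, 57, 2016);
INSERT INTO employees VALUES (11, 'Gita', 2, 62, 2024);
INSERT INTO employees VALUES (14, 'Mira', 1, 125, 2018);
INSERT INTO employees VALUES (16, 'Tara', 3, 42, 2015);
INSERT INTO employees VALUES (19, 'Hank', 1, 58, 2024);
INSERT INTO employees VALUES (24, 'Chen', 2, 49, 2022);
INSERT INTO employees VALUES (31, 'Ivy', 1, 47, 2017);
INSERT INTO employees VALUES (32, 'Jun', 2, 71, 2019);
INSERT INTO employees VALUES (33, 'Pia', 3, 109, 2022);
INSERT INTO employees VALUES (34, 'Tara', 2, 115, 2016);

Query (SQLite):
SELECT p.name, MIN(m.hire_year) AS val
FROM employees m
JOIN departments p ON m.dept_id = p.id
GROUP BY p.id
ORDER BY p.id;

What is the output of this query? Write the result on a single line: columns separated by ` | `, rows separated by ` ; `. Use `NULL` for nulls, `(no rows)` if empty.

Finance | 2017 ; Sales | 2016 ; Support | 2015

Join each employees row to its departments via dept_id.
Group joined rows by departments.id; compute MIN(m.hire_year) per group.
  1: ids {14, 19, 31} → MIN(m.hire_year)=2017
  2: ids {6, 11, 24, 32, 34} → MIN(m.hire_year)=2016
  3: ids {4, 16, 33} → MIN(m.hire_year)=2015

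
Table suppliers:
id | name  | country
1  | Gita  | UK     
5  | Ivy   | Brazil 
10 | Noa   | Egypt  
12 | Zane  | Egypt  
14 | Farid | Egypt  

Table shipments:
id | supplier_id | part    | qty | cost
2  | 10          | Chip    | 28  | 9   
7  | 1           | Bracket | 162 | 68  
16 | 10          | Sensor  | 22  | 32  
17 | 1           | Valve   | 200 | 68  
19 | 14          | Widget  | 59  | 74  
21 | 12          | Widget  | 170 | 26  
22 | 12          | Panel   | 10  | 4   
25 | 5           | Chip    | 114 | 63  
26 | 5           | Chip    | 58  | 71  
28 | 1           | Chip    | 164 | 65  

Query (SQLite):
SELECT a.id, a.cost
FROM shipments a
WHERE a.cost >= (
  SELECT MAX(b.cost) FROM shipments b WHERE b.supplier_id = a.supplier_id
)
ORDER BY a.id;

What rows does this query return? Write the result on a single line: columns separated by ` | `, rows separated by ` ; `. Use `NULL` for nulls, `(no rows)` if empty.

7 | 68 ; 16 | 32 ; 17 | 68 ; 19 | 74 ; 21 | 26 ; 26 | 71

For each shipments row a, compute MAX(cost) over rows sharing a.supplier_id.
Keep row a if a.cost >= that per-group MAX.
  supplier_id=1: MAX(cost) = 68
  supplier_id=5: MAX(cost) = 71
  supplier_id=10: MAX(cost) = 32
  supplier_id=12: MAX(cost) = 26
  supplier_id=14: MAX(cost) = 74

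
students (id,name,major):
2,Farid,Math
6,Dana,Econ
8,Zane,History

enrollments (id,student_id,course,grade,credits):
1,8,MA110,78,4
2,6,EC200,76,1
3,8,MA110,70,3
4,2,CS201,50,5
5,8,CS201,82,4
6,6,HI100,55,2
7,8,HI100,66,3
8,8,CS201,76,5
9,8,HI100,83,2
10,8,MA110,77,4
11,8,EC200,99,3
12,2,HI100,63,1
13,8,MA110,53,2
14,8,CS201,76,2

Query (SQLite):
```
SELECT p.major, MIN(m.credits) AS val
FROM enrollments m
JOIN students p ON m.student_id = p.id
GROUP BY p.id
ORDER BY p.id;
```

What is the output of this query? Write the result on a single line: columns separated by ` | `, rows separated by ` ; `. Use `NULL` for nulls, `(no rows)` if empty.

Math | 1 ; Econ | 1 ; History | 2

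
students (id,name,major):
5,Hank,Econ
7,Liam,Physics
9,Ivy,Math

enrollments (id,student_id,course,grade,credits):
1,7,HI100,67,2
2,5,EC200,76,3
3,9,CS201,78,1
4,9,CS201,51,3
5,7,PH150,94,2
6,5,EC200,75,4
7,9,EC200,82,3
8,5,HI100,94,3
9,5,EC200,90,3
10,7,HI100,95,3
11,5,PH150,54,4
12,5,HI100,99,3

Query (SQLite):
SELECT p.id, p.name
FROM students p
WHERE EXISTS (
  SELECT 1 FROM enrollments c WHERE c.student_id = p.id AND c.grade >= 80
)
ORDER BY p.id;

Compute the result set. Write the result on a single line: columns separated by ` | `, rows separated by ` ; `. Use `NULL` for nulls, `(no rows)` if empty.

5 | Hank ; 7 | Liam ; 9 | Ivy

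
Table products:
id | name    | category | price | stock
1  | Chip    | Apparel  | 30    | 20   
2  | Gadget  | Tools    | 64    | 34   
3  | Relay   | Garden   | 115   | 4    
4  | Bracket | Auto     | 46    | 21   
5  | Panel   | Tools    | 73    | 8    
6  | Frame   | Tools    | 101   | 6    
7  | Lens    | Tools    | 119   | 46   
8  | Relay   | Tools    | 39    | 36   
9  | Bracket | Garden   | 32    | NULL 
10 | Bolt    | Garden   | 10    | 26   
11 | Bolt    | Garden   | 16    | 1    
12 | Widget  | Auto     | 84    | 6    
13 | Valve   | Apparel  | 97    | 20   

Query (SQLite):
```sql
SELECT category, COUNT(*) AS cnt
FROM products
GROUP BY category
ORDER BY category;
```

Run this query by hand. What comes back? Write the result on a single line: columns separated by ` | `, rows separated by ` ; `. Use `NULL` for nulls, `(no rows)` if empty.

Apparel | 2 ; Auto | 2 ; Garden | 4 ; Tools | 5

Partition products by category; compute COUNT(*) within each group.
  Apparel: ids {1, 13} → COUNT(*)=2
  Auto: ids {4, 12} → COUNT(*)=2
  Garden: ids {3, 9, 10, 11} → COUNT(*)=4
  Tools: ids {2, 5, 6, 7, 8} → COUNT(*)=5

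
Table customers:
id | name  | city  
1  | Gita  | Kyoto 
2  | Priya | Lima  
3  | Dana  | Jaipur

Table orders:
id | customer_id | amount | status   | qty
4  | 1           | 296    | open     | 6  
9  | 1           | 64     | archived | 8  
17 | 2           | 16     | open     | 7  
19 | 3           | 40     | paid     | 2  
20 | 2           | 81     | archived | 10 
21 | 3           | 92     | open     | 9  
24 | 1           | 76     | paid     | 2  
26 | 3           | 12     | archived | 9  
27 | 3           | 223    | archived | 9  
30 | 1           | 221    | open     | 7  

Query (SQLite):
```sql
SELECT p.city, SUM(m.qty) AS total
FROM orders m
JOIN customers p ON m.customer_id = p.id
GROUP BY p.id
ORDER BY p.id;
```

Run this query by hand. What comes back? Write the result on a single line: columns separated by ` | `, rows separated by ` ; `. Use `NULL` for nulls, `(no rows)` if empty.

Kyoto | 23 ; Lima | 17 ; Jaipur | 29

Join each orders row to its customers via customer_id.
Group joined rows by customers.id; compute SUM(m.qty) per group.
  1: ids {4, 9, 24, 30} → SUM(m.qty)=23
  2: ids {17, 20} → SUM(m.qty)=17
  3: ids {19, 21, 26, 27} → SUM(m.qty)=29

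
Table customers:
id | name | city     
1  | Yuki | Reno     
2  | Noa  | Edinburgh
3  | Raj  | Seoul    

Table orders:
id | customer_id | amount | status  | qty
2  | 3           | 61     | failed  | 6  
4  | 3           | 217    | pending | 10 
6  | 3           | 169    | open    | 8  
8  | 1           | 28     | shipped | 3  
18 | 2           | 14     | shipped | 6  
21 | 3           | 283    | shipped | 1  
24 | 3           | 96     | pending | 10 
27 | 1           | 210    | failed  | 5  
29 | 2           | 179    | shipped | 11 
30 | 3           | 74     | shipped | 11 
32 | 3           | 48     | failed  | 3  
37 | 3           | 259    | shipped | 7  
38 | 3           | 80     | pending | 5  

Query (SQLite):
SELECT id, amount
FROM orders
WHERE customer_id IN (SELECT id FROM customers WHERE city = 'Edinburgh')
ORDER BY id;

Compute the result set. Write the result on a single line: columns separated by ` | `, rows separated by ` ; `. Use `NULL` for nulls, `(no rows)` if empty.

Inner query: customers.id where city = 'Edinburgh'.
Outer: keep orders rows whose customer_id is in that set.
Inner query → {2}

18 | 14 ; 29 | 179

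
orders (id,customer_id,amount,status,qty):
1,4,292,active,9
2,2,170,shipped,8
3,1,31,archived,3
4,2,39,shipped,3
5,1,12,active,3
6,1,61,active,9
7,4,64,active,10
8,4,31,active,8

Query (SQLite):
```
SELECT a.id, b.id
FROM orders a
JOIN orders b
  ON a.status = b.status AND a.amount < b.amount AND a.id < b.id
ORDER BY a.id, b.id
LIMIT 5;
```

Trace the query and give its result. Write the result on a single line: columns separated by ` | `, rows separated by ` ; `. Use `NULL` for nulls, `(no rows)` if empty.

Pairs (a,b) with same status, a.amount < b.amount, a.id < b.id.
status groups: active:{1,5,6,7,8} archived:{3} shipped:{2,4}
Ordered by (a.id, b.id); first 5.

5 | 6 ; 5 | 7 ; 5 | 8 ; 6 | 7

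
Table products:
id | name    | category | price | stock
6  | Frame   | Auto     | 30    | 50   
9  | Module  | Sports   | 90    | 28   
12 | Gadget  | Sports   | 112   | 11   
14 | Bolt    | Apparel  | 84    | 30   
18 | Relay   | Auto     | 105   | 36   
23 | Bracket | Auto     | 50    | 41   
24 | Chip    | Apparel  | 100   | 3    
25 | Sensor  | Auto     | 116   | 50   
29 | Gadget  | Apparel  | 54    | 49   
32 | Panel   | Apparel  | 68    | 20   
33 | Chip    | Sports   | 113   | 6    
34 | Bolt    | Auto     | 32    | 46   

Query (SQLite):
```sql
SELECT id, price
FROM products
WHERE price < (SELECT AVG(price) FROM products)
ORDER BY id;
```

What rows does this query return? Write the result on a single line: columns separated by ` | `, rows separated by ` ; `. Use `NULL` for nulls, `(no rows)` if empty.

6 | 30 ; 23 | 50 ; 29 | 54 ; 32 | 68 ; 34 | 32

Scalar subquery: AVG(price) over all products rows = 79.5.
Keep rows where price < that value.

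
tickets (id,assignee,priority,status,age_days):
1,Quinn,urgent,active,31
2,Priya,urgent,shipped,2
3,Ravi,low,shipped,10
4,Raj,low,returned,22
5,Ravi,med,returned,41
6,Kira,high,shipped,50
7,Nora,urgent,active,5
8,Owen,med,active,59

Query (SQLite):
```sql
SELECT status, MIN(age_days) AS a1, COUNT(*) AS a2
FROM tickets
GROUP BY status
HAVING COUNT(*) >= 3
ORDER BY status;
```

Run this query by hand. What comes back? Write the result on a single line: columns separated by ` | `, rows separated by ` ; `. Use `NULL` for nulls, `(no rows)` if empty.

active | 5 | 3 ; shipped | 2 | 3

Group tickets by status.
Per group compute: MIN(age_days), COUNT(*).
HAVING: drop groups with fewer than 3 rows.
  active: ids {1, 7, 8} → MIN(age_days)=5, COUNT(*)=3
  returned: ids {4, 5} → MIN(age_days)=22, COUNT(*)=2
  shipped: ids {2, 3, 6} → MIN(age_days)=2, COUNT(*)=3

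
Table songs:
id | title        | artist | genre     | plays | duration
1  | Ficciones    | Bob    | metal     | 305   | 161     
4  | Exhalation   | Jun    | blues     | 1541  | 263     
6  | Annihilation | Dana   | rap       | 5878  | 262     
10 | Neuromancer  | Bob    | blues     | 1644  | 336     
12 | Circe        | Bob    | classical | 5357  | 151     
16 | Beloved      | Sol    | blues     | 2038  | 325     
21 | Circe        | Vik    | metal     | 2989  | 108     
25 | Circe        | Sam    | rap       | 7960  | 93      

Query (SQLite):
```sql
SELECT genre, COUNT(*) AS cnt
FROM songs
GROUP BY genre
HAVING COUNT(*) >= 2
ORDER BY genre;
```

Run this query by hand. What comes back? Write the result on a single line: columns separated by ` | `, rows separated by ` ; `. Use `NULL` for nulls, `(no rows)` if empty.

Partition songs by genre; compute COUNT(*) within each group.
HAVING: keep groups with count ≥ 2.
  blues: ids {4, 10, 16} → COUNT(*)=3
  classical: ids {12} → COUNT(*)=1
  metal: ids {1, 21} → COUNT(*)=2
  rap: ids {6, 25} → COUNT(*)=2

blues | 3 ; metal | 2 ; rap | 2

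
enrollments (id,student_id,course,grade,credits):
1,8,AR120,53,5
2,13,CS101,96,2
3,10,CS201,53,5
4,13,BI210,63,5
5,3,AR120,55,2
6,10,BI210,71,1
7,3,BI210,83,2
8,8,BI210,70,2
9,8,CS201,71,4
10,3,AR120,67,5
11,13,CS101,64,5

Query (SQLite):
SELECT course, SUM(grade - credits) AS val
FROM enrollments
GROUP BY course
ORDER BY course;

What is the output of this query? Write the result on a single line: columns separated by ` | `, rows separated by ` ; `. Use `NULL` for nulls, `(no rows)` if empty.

AR120 | 163 ; BI210 | 277 ; CS101 | 153 ; CS201 | 115

For each row compute grade - credits.
Group by course; take SUM of the expression per group.
  AR120: ids {1, 5, 10} → SUM(grade - credits)=163
  BI210: ids {4, 6, 7, 8} → SUM(grade - credits)=277
  CS101: ids {2, 11} → SUM(grade - credits)=153
  CS201: ids {3, 9} → SUM(grade - credits)=115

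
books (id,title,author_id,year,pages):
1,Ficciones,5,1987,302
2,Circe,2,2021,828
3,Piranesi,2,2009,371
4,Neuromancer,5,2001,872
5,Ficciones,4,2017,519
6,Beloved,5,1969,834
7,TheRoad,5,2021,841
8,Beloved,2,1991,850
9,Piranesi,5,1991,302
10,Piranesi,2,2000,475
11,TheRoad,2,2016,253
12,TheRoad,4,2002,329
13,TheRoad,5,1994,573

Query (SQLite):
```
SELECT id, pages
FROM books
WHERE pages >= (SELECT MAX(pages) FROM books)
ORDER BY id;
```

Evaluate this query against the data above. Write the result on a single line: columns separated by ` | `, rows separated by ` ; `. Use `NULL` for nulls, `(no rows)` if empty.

Scalar subquery: MAX(pages) over all books rows = 872.
Keep rows where pages >= that value.

4 | 872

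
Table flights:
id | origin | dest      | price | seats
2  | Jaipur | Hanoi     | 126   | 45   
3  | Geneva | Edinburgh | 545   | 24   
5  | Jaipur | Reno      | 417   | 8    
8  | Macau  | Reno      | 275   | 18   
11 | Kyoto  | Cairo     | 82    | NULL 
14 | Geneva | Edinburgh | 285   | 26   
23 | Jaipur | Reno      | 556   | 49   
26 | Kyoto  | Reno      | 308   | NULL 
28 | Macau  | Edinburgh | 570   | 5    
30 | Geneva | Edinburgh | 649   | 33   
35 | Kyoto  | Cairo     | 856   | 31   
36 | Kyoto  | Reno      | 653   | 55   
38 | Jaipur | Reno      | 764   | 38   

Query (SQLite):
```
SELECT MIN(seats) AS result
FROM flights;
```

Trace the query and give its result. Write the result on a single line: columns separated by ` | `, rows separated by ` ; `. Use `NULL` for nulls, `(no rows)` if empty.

5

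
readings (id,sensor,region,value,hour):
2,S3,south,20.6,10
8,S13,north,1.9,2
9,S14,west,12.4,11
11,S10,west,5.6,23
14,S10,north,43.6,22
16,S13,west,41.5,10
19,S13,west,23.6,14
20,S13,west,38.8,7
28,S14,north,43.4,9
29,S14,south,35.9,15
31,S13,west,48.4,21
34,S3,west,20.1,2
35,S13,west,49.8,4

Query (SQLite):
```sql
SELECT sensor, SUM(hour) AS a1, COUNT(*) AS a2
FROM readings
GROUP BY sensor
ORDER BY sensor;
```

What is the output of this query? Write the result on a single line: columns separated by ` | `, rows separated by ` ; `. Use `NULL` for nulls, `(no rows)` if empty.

S10 | 45 | 2 ; S13 | 58 | 6 ; S14 | 35 | 3 ; S3 | 12 | 2

Group readings by sensor.
Per group compute: SUM(hour), COUNT(*).
  S10: ids {11, 14} → SUM(hour)=45, COUNT(*)=2
  S13: ids {8, 16, 19, 20, 31, 35} → SUM(hour)=58, COUNT(*)=6
  S14: ids {9, 28, 29} → SUM(hour)=35, COUNT(*)=3
  S3: ids {2, 34} → SUM(hour)=12, COUNT(*)=2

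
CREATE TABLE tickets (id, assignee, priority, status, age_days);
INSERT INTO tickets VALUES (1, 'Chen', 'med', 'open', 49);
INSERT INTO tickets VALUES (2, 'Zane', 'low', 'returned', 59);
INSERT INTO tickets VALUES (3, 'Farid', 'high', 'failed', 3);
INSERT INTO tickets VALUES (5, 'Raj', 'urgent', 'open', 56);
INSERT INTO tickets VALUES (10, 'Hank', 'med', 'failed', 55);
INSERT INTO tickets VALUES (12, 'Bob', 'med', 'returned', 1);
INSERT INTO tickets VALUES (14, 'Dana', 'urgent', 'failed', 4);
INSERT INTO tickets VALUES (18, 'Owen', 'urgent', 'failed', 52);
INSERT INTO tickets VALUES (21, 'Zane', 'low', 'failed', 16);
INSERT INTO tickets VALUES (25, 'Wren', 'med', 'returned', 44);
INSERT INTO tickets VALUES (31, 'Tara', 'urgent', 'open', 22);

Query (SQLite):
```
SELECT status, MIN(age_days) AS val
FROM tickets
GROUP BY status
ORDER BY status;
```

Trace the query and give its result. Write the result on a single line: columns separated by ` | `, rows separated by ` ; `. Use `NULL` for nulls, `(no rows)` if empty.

failed | 3 ; open | 22 ; returned | 1

Partition tickets by status; compute MIN(age_days) within each group.
  failed: ids {3, 10, 14, 18, 21} → MIN(age_days)=3
  open: ids {1, 5, 31} → MIN(age_days)=22
  returned: ids {2, 12, 25} → MIN(age_days)=1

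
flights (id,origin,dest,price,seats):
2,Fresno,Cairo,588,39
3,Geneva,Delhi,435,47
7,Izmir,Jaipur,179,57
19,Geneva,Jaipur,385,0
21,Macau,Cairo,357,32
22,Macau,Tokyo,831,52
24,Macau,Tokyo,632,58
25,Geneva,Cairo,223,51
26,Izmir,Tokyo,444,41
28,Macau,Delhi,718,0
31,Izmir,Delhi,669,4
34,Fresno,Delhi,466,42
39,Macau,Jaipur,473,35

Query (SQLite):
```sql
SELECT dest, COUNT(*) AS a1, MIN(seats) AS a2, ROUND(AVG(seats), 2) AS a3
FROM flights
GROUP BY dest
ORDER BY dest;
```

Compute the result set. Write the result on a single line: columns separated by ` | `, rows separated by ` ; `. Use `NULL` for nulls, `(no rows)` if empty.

Group flights by dest.
Per group compute: COUNT(*), MIN(seats), ROUND(AVG(seats), 2).
  Cairo: ids {2, 21, 25} → COUNT(*)=3, MIN(seats)=32, ROUND(AVG(seats), 2)=40.67
  Delhi: ids {3, 28, 31, 34} → COUNT(*)=4, MIN(seats)=0, ROUND(AVG(seats), 2)=23.25
  Jaipur: ids {7, 19, 39} → COUNT(*)=3, MIN(seats)=0, ROUND(AVG(seats), 2)=30.67
  Tokyo: ids {22, 24, 26} → COUNT(*)=3, MIN(seats)=41, ROUND(AVG(seats), 2)=50.33

Cairo | 3 | 32 | 40.67 ; Delhi | 4 | 0 | 23.25 ; Jaipur | 3 | 0 | 30.67 ; Tokyo | 3 | 41 | 50.33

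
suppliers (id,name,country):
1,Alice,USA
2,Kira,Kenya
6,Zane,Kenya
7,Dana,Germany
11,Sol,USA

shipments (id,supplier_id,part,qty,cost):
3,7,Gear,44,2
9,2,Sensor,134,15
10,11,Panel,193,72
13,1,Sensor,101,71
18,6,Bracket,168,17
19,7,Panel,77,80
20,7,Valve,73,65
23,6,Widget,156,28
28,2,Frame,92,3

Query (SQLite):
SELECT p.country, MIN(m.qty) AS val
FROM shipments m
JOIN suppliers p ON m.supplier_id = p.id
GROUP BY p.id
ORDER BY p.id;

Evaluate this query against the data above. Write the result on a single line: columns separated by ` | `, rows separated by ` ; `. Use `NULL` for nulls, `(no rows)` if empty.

Join each shipments row to its suppliers via supplier_id.
Group joined rows by suppliers.id; compute MIN(m.qty) per group.
  1: ids {13} → MIN(m.qty)=101
  2: ids {9, 28} → MIN(m.qty)=92
  6: ids {18, 23} → MIN(m.qty)=156
  7: ids {3, 19, 20} → MIN(m.qty)=44
  11: ids {10} → MIN(m.qty)=193

USA | 101 ; Kenya | 92 ; Kenya | 156 ; Germany | 44 ; USA | 193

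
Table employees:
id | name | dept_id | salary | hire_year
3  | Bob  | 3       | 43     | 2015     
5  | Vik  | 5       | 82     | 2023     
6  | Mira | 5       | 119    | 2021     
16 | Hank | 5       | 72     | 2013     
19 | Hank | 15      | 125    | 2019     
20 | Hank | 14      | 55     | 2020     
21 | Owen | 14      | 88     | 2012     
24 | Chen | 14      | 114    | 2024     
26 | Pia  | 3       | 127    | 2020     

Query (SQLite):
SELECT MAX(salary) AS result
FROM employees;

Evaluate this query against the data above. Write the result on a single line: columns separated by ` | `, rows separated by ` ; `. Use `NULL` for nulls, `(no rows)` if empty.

All salary values: [43, 82, 119, 72, 125, 55, 88, 114, 127].
MAX of non-NULL values = 127.

127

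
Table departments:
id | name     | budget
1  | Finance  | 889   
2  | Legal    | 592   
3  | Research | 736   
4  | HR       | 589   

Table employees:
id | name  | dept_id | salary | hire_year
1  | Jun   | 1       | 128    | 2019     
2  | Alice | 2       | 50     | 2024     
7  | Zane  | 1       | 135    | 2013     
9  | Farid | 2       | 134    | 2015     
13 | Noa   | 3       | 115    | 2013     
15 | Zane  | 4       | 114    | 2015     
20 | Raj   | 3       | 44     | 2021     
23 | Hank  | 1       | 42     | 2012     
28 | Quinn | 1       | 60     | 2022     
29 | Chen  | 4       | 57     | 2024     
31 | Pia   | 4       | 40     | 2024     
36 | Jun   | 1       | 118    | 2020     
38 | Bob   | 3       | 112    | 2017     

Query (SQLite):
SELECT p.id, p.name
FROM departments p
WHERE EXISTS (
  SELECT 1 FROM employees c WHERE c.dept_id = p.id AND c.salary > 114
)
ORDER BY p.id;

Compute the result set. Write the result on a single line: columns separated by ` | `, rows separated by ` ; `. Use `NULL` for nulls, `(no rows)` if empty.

1 | Finance ; 2 | Legal ; 3 | Research

For each departments row, check whether any employees with matching dept_id has salary > 114.
Keep rows where that is true.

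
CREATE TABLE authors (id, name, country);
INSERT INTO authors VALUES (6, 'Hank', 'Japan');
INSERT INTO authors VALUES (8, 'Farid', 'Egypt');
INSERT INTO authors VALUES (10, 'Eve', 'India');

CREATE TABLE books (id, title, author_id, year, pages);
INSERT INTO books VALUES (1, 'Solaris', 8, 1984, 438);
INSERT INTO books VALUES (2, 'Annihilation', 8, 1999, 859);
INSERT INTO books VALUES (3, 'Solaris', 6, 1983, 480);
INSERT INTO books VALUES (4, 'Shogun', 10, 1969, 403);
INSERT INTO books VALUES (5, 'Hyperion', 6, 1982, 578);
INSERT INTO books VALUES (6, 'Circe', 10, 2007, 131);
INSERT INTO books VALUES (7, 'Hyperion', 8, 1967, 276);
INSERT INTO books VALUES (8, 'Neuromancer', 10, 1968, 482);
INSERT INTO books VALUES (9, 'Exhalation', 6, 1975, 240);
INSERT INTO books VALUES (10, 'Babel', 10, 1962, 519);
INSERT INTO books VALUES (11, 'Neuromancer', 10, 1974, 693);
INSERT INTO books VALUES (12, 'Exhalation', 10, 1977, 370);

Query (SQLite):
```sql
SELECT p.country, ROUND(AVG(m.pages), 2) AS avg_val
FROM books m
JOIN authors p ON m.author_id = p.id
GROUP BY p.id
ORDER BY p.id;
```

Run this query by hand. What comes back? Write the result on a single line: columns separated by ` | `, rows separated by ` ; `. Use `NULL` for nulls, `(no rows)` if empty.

Join each books row to its authors via author_id.
Group joined rows by authors.id; compute ROUND(AVG(m.pages), 2) per group.
  6: ids {3, 5, 9} → ROUND(AVG(m.pages), 2)=432.67
  8: ids {1, 2, 7} → ROUND(AVG(m.pages), 2)=524.33
  10: ids {4, 6, 8, 10, 11, 12} → ROUND(AVG(m.pages), 2)=433

Japan | 432.67 ; Egypt | 524.33 ; India | 433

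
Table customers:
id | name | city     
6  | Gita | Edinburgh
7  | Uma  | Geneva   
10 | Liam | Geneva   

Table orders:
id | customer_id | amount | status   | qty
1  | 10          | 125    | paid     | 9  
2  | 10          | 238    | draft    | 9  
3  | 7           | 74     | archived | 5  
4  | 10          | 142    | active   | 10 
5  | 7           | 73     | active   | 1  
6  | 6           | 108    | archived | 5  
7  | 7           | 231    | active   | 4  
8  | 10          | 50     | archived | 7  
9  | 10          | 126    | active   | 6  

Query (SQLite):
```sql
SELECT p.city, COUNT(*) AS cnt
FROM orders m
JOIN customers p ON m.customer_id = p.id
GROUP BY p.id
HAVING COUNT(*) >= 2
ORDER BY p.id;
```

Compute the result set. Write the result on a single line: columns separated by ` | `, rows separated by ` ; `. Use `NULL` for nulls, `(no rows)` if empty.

Geneva | 3 ; Geneva | 5

Join each orders row to its customers via customer_id.
Group joined rows by customers.id; compute COUNT(*) per group.
HAVING: keep groups with count ≥ 2.
  6: ids {6} → COUNT(*)=1
  7: ids {3, 5, 7} → COUNT(*)=3
  10: ids {1, 2, 4, 8, 9} → COUNT(*)=5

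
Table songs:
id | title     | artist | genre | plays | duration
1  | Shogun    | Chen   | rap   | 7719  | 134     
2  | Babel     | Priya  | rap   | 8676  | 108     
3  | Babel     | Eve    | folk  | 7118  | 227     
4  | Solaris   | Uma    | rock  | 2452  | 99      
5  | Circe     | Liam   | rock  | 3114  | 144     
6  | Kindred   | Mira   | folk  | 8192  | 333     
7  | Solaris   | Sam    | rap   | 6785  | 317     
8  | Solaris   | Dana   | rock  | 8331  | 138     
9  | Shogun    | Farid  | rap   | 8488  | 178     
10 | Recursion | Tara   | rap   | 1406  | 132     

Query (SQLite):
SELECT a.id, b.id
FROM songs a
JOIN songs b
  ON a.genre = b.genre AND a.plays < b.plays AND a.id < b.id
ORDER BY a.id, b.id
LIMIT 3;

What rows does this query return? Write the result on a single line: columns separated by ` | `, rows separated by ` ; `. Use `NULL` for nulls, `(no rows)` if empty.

1 | 2 ; 1 | 9 ; 3 | 6

Pairs (a,b) with same genre, a.plays < b.plays, a.id < b.id.
genre groups: folk:{3,6} rap:{1,2,7,9,10} rock:{4,5,8}
Ordered by (a.id, b.id); first 3.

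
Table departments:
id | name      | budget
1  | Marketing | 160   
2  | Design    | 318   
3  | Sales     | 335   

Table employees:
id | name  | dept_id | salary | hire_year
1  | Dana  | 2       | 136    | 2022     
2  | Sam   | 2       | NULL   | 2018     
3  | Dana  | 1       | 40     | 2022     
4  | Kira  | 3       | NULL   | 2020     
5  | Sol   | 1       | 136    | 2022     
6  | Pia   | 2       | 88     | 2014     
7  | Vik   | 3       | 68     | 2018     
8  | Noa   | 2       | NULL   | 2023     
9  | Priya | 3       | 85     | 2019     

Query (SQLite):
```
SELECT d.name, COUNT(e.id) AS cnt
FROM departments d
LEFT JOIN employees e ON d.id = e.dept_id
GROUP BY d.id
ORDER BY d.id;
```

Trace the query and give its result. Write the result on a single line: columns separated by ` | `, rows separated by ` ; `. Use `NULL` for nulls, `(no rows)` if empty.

Marketing | 2 ; Design | 4 ; Sales | 3

LEFT JOIN keeps every departments row; unmatched ones get NULL for employees columns.
Group by departments.id and compute COUNT(e.id). COUNT(col) of an all-NULL group is 0.
  1: ids {3, 5} → COUNT(e.id)=2
  2: ids {1, 2, 6, 8} → COUNT(e.id)=4
  3: ids {4, 7, 9} → COUNT(e.id)=3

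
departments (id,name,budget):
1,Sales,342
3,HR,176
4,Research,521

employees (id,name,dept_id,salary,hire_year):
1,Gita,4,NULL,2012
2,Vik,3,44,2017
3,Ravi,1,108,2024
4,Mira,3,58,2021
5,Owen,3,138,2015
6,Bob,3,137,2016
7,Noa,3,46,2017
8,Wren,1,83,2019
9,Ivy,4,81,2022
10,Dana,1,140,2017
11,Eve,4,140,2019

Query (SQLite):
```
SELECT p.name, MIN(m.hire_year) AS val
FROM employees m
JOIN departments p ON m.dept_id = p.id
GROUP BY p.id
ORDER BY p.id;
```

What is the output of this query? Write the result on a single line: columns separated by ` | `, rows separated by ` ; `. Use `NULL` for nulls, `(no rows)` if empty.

Sales | 2017 ; HR | 2015 ; Research | 2012

Join each employees row to its departments via dept_id.
Group joined rows by departments.id; compute MIN(m.hire_year) per group.
  1: ids {3, 8, 10} → MIN(m.hire_year)=2017
  3: ids {2, 4, 5, 6, 7} → MIN(m.hire_year)=2015
  4: ids {1, 9, 11} → MIN(m.hire_year)=2012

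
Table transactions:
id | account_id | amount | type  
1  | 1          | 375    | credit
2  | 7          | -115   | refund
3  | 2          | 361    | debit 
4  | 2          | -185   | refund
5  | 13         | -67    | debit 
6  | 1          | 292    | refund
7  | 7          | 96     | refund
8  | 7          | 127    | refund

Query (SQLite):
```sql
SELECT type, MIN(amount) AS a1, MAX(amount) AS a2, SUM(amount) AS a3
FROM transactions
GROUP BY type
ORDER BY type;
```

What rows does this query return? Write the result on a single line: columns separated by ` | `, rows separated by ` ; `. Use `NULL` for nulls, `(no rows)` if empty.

credit | 375 | 375 | 375 ; debit | -67 | 361 | 294 ; refund | -185 | 292 | 215

Group transactions by type.
Per group compute: MIN(amount), MAX(amount), SUM(amount).
  credit: ids {1} → MIN(amount)=375, MAX(amount)=375, SUM(amount)=375
  debit: ids {3, 5} → MIN(amount)=-67, MAX(amount)=361, SUM(amount)=294
  refund: ids {2, 4, 6, 7, 8} → MIN(amount)=-185, MAX(amount)=292, SUM(amount)=215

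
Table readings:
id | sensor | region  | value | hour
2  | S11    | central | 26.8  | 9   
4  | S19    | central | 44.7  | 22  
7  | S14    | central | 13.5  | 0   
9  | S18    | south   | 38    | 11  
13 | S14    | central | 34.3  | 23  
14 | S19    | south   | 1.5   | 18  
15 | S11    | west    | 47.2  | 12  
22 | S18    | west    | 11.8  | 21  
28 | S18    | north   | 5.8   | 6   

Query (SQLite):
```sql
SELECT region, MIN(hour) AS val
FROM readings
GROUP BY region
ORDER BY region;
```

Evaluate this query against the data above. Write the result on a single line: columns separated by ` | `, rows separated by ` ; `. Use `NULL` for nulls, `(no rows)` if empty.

Partition readings by region; compute MIN(hour) within each group.
  central: ids {2, 4, 7, 13} → MIN(hour)=0
  north: ids {28} → MIN(hour)=6
  south: ids {9, 14} → MIN(hour)=11
  west: ids {15, 22} → MIN(hour)=12

central | 0 ; north | 6 ; south | 11 ; west | 12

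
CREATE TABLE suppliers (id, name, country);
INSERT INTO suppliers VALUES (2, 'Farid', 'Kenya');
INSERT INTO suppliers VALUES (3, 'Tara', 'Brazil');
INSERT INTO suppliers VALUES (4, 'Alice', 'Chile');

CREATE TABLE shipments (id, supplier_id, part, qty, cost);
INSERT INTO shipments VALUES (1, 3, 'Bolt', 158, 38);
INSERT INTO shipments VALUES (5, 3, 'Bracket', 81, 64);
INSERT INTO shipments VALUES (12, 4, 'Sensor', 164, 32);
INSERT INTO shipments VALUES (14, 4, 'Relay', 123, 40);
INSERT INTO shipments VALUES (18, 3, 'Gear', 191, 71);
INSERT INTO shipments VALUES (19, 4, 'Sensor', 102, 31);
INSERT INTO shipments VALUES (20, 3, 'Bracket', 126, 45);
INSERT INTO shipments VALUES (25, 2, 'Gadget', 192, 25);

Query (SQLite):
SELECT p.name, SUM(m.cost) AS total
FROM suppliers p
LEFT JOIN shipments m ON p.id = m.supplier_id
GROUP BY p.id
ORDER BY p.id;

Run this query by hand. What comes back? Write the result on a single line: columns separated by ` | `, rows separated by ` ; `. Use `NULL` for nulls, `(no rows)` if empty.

Farid | 25 ; Tara | 218 ; Alice | 103

LEFT JOIN keeps every suppliers row; unmatched ones get NULL for shipments columns.
Group by suppliers.id and compute SUM(m.cost). SUM over an all-NULL group is NULL.
  2: ids {25} → SUM(m.cost)=25
  3: ids {1, 5, 18, 20} → SUM(m.cost)=218
  4: ids {12, 14, 19} → SUM(m.cost)=103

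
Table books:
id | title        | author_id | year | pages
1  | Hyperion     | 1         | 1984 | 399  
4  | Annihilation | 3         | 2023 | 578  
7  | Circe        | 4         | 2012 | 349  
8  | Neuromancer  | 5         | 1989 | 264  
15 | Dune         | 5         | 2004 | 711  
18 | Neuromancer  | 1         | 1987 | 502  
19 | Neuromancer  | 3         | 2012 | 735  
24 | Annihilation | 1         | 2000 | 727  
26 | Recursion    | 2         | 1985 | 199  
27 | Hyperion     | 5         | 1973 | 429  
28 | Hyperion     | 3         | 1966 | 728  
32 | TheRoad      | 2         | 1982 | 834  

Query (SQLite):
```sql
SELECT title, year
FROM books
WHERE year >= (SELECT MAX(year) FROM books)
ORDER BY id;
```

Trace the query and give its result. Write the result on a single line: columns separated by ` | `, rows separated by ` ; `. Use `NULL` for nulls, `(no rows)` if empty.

Scalar subquery: MAX(year) over all books rows = 2023.
Keep rows where year >= that value.

Annihilation | 2023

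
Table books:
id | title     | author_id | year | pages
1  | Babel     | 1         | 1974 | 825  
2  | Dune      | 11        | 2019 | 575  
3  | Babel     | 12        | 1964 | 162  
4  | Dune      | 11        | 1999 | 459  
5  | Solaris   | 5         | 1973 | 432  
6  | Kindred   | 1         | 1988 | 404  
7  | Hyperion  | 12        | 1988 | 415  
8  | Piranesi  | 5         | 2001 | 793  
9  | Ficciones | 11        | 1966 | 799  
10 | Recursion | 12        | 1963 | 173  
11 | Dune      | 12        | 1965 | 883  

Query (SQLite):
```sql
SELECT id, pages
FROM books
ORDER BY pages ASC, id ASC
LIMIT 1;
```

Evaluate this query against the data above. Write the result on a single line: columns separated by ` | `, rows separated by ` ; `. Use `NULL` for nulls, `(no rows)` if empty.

Sort by pages asc, tiebreak id asc: (162, id=3), (173, id=10), (404, id=6), (415, id=7) …. Take first 1.

3 | 162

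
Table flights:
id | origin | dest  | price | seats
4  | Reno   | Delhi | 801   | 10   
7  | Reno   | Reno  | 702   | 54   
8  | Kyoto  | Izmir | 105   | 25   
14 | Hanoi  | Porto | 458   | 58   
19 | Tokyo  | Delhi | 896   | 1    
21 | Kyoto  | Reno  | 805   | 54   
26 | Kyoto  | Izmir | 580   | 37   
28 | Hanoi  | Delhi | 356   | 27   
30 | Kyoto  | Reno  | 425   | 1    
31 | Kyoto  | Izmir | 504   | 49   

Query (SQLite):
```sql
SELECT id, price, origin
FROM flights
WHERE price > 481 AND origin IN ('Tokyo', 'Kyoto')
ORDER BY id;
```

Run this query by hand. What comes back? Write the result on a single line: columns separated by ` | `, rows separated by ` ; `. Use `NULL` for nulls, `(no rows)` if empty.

price > 481: ids {4, 7, 19, 21, 26, 31}
origin IN ('Tokyo', 'Kyoto'): ids {8, 19, 21, 26, 30, 31}
Combine with AND.

19 | 896 | Tokyo ; 21 | 805 | Kyoto ; 26 | 580 | Kyoto ; 31 | 504 | Kyoto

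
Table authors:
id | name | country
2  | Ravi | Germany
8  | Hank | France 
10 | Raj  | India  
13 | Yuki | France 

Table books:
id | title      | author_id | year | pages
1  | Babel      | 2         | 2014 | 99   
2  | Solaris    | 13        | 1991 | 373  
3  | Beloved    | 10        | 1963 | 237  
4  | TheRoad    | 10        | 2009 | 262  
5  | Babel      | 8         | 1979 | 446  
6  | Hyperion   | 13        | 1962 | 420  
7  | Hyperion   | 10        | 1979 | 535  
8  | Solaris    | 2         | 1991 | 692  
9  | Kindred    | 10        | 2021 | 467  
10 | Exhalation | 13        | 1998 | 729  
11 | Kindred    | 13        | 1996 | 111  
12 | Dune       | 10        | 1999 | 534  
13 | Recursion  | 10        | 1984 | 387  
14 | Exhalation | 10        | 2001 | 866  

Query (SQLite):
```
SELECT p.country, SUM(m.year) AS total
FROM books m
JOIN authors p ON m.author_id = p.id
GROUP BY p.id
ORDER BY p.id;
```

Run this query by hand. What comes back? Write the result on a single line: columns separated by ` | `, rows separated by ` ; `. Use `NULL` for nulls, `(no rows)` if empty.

Germany | 4005 ; France | 1979 ; India | 13956 ; France | 7947

Join each books row to its authors via author_id.
Group joined rows by authors.id; compute SUM(m.year) per group.
  2: ids {1, 8} → SUM(m.year)=4005
  8: ids {5} → SUM(m.year)=1979
  10: ids {3, 4, 7, 9, 12, 13, 14} → SUM(m.year)=13956
  13: ids {2, 6, 10, 11} → SUM(m.year)=7947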